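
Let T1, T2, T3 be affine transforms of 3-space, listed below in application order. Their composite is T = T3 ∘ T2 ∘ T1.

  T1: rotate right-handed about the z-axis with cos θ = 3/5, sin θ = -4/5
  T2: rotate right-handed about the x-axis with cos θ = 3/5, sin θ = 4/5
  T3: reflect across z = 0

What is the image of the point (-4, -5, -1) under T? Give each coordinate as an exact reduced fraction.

T(p) = (-32/5, 23/25, 11/25)

T1 rotate right-handed about the z-axis with cos θ = 3/5, sin θ = -4/5: (-4, -5, -1) → (-32/5, 1/5, -1)
T2 rotate right-handed about the x-axis with cos θ = 3/5, sin θ = 4/5: (-32/5, 1/5, -1) → (-32/5, 23/25, -11/25)
T3 reflect across z = 0: (-32/5, 23/25, -11/25) → (-32/5, 23/25, 11/25)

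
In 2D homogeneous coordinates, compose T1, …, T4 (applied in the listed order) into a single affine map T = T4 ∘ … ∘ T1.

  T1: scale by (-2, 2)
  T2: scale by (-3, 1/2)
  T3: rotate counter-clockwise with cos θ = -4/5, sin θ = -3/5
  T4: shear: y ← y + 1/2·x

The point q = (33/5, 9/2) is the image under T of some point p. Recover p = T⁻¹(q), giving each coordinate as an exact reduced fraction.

T1 = [-2 0 0; 0 2 0; 0 0 1]
T2·T1 = [6 0 0; 0 1 0; 0 0 1]
T3·…·T1 = [-24/5 3/5 0; -18/5 -4/5 0; 0 0 1]
T4·…·T1 = [-24/5 3/5 0; -6 -1/2 0; 0 0 1]
det M = 6; M⁻¹ = [-1/12 -1/10 0; 1 -4/5 0; 0 0 1]
M⁻¹ · (33/5, 9/2)ᵀ = (-1, 3)ᵀ

p = (-1, 3)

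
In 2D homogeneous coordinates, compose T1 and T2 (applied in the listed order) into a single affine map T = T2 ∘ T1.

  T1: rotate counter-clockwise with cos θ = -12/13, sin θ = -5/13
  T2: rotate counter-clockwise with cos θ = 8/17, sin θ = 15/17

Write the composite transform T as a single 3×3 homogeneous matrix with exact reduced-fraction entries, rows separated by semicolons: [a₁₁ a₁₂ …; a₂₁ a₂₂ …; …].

T = [-21/221 220/221 0; -220/221 -21/221 0; 0 0 1]

T1 = [-12/13 5/13 0; -5/13 -12/13 0; 0 0 1]
T2·T1 = [-21/221 220/221 0; -220/221 -21/221 0; 0 0 1]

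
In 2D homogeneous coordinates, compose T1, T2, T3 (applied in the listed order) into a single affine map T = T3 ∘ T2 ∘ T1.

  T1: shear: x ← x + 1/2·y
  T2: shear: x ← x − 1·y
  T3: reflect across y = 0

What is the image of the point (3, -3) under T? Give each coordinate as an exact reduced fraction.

T1 shear: x ← x + 1/2·y: (3, -3) → (3/2, -3)
T2 shear: x ← x − 1·y: (3/2, -3) → (9/2, -3)
T3 reflect across y = 0: (9/2, -3) → (9/2, 3)

T(p) = (9/2, 3)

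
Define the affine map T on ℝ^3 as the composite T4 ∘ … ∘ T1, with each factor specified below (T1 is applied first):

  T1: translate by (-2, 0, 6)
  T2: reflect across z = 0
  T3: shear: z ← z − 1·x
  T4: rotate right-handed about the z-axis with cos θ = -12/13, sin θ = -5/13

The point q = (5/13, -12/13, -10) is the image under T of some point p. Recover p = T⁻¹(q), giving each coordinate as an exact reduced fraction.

T1 = [1 0 0 -2; 0 1 0 0; 0 0 1 6; 0 0 0 1]
T2·T1 = [1 0 0 -2; 0 1 0 0; 0 0 -1 -6; 0 0 0 1]
T3·…·T1 = [1 0 0 -2; 0 1 0 0; -1 0 -1 -4; 0 0 0 1]
T4·…·T1 = [-12/13 5/13 0 24/13; -5/13 -12/13 0 10/13; -1 0 -1 -4; 0 0 0 1]
det M = -1; M⁻¹ = [-12/13 -5/13 0 2; 5/13 -12/13 0 0; 12/13 5/13 -1 -6; 0 0 0 1]
M⁻¹ · (5/13, -12/13, -10)ᵀ = (2, 1, 4)ᵀ

p = (2, 1, 4)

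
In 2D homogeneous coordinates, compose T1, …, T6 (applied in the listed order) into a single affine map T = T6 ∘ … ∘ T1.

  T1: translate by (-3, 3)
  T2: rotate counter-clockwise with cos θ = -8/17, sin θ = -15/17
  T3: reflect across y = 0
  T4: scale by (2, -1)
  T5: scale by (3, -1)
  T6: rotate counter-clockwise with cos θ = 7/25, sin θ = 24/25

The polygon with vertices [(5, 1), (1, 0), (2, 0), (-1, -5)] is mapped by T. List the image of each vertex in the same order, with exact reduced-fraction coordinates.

image vertices: (72/85, 1354/85), (2706/425, 8742/425), (402/85, 1539/85), (1908/425, -244/425)

T1 translate by (-3, 3): (5, 1) → (2, 4); (1, 0) → (-2, 3); (2, 0) → (-1, 3); (-1, -5) → (-4, -2)
T2 rotate counter-clockwise with cos θ = -8/17, sin θ = -15/17: (2, 4) → (44/17, -62/17); (-2, 3) → (61/17, 6/17); (-1, 3) → (53/17, -9/17); (-4, -2) → (2/17, 76/17)
T3 reflect across y = 0: (44/17, -62/17) → (44/17, 62/17); (61/17, 6/17) → (61/17, -6/17); (53/17, -9/17) → (53/17, 9/17); (2/17, 76/17) → (2/17, -76/17)
T4 scale by (2, -1): (44/17, 62/17) → (88/17, -62/17); (61/17, -6/17) → (122/17, 6/17); (53/17, 9/17) → (106/17, -9/17); (2/17, -76/17) → (4/17, 76/17)
T5 scale by (3, -1): (88/17, -62/17) → (264/17, 62/17); (122/17, 6/17) → (366/17, -6/17); (106/17, -9/17) → (318/17, 9/17); (4/17, 76/17) → (12/17, -76/17)
T6 rotate counter-clockwise with cos θ = 7/25, sin θ = 24/25: (264/17, 62/17) → (72/85, 1354/85); (366/17, -6/17) → (2706/425, 8742/425); (318/17, 9/17) → (402/85, 1539/85); (12/17, -76/17) → (1908/425, -244/425)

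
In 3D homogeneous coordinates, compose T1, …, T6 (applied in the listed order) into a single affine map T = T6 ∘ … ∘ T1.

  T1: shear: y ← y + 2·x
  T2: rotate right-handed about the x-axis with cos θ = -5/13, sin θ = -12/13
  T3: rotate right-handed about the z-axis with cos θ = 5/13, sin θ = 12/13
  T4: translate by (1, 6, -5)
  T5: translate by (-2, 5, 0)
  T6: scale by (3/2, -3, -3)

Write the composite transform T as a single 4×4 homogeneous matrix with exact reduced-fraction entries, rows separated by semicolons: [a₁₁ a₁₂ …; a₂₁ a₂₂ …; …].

T = [555/338 90/169 -216/169 -3/2; -318/169 75/169 -180/169 -33; 72/13 36/13 15/13 15; 0 0 0 1]

T1 = [1 0 0 0; 2 1 0 0; 0 0 1 0; 0 0 0 1]
T2·T1 = [1 0 0 0; -10/13 -5/13 12/13 0; -24/13 -12/13 -5/13 0; 0 0 0 1]
T3·…·T1 = [185/169 60/169 -144/169 0; 106/169 -25/169 60/169 0; -24/13 -12/13 -5/13 0; 0 0 0 1]
T4·…·T1 = [185/169 60/169 -144/169 1; 106/169 -25/169 60/169 6; -24/13 -12/13 -5/13 -5; 0 0 0 1]
T5·…·T1 = [185/169 60/169 -144/169 -1; 106/169 -25/169 60/169 11; -24/13 -12/13 -5/13 -5; 0 0 0 1]
T6·…·T1 = [555/338 90/169 -216/169 -3/2; -318/169 75/169 -180/169 -33; 72/13 36/13 15/13 15; 0 0 0 1]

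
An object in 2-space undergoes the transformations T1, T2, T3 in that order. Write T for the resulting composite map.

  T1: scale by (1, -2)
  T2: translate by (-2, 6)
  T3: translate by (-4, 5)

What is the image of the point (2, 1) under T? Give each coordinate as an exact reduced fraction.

T1 scale by (1, -2): (2, 1) → (2, -2)
T2 translate by (-2, 6): (2, -2) → (0, 4)
T3 translate by (-4, 5): (0, 4) → (-4, 9)

T(p) = (-4, 9)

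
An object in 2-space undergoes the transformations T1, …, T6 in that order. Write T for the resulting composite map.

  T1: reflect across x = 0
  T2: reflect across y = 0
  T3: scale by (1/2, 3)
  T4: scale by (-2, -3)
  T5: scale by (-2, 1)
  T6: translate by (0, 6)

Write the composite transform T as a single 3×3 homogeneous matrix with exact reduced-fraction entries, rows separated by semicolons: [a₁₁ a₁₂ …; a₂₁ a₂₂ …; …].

T = [-2 0 0; 0 9 6; 0 0 1]

T1 = [-1 0 0; 0 1 0; 0 0 1]
T2·T1 = [-1 0 0; 0 -1 0; 0 0 1]
T3·…·T1 = [-1/2 0 0; 0 -3 0; 0 0 1]
T4·…·T1 = [1 0 0; 0 9 0; 0 0 1]
T5·…·T1 = [-2 0 0; 0 9 0; 0 0 1]
T6·…·T1 = [-2 0 0; 0 9 6; 0 0 1]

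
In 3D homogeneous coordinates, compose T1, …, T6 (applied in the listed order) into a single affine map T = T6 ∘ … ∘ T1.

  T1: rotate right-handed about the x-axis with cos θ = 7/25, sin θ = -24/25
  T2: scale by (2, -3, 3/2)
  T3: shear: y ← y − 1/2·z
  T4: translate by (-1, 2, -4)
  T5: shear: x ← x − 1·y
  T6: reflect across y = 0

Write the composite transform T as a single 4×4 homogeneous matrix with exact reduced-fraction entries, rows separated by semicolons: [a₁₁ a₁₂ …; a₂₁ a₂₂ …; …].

T1 = [1 0 0 0; 0 7/25 24/25 0; 0 -24/25 7/25 0; 0 0 0 1]
T2·T1 = [2 0 0 0; 0 -21/25 -72/25 0; 0 -36/25 21/50 0; 0 0 0 1]
T3·…·T1 = [2 0 0 0; 0 -3/25 -309/100 0; 0 -36/25 21/50 0; 0 0 0 1]
T4·…·T1 = [2 0 0 -1; 0 -3/25 -309/100 2; 0 -36/25 21/50 -4; 0 0 0 1]
T5·…·T1 = [2 3/25 309/100 -3; 0 -3/25 -309/100 2; 0 -36/25 21/50 -4; 0 0 0 1]
T6·…·T1 = [2 3/25 309/100 -3; 0 3/25 309/100 -2; 0 -36/25 21/50 -4; 0 0 0 1]

T = [2 3/25 309/100 -3; 0 3/25 309/100 -2; 0 -36/25 21/50 -4; 0 0 0 1]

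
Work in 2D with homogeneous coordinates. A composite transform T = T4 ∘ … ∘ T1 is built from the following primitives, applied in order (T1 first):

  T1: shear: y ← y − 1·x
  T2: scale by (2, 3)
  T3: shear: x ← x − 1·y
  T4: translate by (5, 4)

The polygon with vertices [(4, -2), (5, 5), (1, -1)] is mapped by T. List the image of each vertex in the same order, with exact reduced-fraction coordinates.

T1 shear: y ← y − 1·x: (4, -2) → (4, -6); (5, 5) → (5, 0); (1, -1) → (1, -2)
T2 scale by (2, 3): (4, -6) → (8, -18); (5, 0) → (10, 0); (1, -2) → (2, -6)
T3 shear: x ← x − 1·y: (8, -18) → (26, -18); (10, 0) → (10, 0); (2, -6) → (8, -6)
T4 translate by (5, 4): (26, -18) → (31, -14); (10, 0) → (15, 4); (8, -6) → (13, -2)

image vertices: (31, -14), (15, 4), (13, -2)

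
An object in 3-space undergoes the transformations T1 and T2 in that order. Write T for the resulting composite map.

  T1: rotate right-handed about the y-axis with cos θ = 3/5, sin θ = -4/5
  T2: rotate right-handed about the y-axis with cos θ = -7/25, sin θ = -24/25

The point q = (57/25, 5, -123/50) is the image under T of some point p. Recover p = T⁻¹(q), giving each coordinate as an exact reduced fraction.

T1 = [3/5 0 -4/5 0; 0 1 0 0; 4/5 0 3/5 0; 0 0 0 1]
T2·T1 = [-117/125 0 -44/125 0; 0 1 0 0; 44/125 0 -117/125 0; 0 0 0 1]
det M = 1; M⁻¹ = [-117/125 0 44/125 0; 0 1 0 0; -44/125 0 -117/125 0; 0 0 0 1]
M⁻¹ · (57/25, 5, -123/50)ᵀ = (-3, 5, 3/2)ᵀ

p = (-3, 5, 3/2)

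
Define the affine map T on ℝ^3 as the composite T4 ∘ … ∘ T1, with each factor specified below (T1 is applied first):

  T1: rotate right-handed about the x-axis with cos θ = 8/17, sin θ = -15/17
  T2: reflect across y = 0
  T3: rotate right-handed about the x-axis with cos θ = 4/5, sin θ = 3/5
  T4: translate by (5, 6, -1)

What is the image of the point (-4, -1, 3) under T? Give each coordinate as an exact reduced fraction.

T1 rotate right-handed about the x-axis with cos θ = 8/17, sin θ = -15/17: (-4, -1, 3) → (-4, 37/17, 39/17)
T2 reflect across y = 0: (-4, 37/17, 39/17) → (-4, -37/17, 39/17)
T3 rotate right-handed about the x-axis with cos θ = 4/5, sin θ = 3/5: (-4, -37/17, 39/17) → (-4, -53/17, 9/17)
T4 translate by (5, 6, -1): (-4, -53/17, 9/17) → (1, 49/17, -8/17)

T(p) = (1, 49/17, -8/17)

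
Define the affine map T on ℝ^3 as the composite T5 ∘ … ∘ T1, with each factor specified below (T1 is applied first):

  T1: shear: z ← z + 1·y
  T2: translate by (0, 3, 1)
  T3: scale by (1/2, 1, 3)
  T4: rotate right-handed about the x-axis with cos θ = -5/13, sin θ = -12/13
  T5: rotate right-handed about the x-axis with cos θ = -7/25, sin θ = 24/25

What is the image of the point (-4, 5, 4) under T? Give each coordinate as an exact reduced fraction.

T(p) = (-2, 3664/325, 9402/325)

T1 shear: z ← z + 1·y: (-4, 5, 4) → (-4, 5, 9)
T2 translate by (0, 3, 1): (-4, 5, 9) → (-4, 8, 10)
T3 scale by (1/2, 1, 3): (-4, 8, 10) → (-2, 8, 30)
T4 rotate right-handed about the x-axis with cos θ = -5/13, sin θ = -12/13: (-2, 8, 30) → (-2, 320/13, -246/13)
T5 rotate right-handed about the x-axis with cos θ = -7/25, sin θ = 24/25: (-2, 320/13, -246/13) → (-2, 3664/325, 9402/325)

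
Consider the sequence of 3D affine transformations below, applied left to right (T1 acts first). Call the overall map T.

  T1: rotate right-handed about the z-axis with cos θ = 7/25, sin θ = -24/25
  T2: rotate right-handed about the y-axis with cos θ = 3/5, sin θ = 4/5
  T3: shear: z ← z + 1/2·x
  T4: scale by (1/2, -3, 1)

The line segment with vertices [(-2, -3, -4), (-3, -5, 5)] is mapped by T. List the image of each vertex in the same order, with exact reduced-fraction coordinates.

image vertices: (-329/125, -81/25, -57/25), (77/250, -111/25, 391/50)

T1 rotate right-handed about the z-axis with cos θ = 7/25, sin θ = -24/25: (-2, -3, -4) → (-86/25, 27/25, -4); (-3, -5, 5) → (-141/25, 37/25, 5)
T2 rotate right-handed about the y-axis with cos θ = 3/5, sin θ = 4/5: (-86/25, 27/25, -4) → (-658/125, 27/25, 44/125); (-141/25, 37/25, 5) → (77/125, 37/25, 939/125)
T3 shear: z ← z + 1/2·x: (-658/125, 27/25, 44/125) → (-658/125, 27/25, -57/25); (77/125, 37/25, 939/125) → (77/125, 37/25, 391/50)
T4 scale by (1/2, -3, 1): (-658/125, 27/25, -57/25) → (-329/125, -81/25, -57/25); (77/125, 37/25, 391/50) → (77/250, -111/25, 391/50)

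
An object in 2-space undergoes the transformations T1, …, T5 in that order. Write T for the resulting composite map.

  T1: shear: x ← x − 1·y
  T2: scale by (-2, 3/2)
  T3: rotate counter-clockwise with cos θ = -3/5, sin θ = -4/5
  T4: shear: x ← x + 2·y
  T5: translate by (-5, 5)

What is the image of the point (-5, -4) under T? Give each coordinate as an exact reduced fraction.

T1 shear: x ← x − 1·y: (-5, -4) → (-1, -4)
T2 scale by (-2, 3/2): (-1, -4) → (2, -6)
T3 rotate counter-clockwise with cos θ = -3/5, sin θ = -4/5: (2, -6) → (-6, 2)
T4 shear: x ← x + 2·y: (-6, 2) → (-2, 2)
T5 translate by (-5, 5): (-2, 2) → (-7, 7)

T(p) = (-7, 7)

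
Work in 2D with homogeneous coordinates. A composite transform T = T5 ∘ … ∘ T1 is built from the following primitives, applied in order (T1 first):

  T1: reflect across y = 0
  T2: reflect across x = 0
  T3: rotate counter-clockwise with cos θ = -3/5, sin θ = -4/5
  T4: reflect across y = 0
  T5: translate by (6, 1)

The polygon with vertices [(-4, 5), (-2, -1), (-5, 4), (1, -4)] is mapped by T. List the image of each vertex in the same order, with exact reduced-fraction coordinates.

T1 reflect across y = 0: (-4, 5) → (-4, -5); (-2, -1) → (-2, 1); (-5, 4) → (-5, -4); (1, -4) → (1, 4)
T2 reflect across x = 0: (-4, -5) → (4, -5); (-2, 1) → (2, 1); (-5, -4) → (5, -4); (1, 4) → (-1, 4)
T3 rotate counter-clockwise with cos θ = -3/5, sin θ = -4/5: (4, -5) → (-32/5, -1/5); (2, 1) → (-2/5, -11/5); (5, -4) → (-31/5, -8/5); (-1, 4) → (19/5, -8/5)
T4 reflect across y = 0: (-32/5, -1/5) → (-32/5, 1/5); (-2/5, -11/5) → (-2/5, 11/5); (-31/5, -8/5) → (-31/5, 8/5); (19/5, -8/5) → (19/5, 8/5)
T5 translate by (6, 1): (-32/5, 1/5) → (-2/5, 6/5); (-2/5, 11/5) → (28/5, 16/5); (-31/5, 8/5) → (-1/5, 13/5); (19/5, 8/5) → (49/5, 13/5)

image vertices: (-2/5, 6/5), (28/5, 16/5), (-1/5, 13/5), (49/5, 13/5)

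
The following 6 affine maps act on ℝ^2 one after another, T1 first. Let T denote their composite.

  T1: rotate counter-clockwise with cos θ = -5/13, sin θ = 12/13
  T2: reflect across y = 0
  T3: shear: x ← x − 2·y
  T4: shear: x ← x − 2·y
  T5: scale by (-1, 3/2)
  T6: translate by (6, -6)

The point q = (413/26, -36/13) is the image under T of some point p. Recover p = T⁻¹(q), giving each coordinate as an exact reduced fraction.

T1 = [-5/13 -12/13 0; 12/13 -5/13 0; 0 0 1]
T2·T1 = [-5/13 -12/13 0; -12/13 5/13 0; 0 0 1]
T3·…·T1 = [19/13 -22/13 0; -12/13 5/13 0; 0 0 1]
T4·…·T1 = [43/13 -32/13 0; -12/13 5/13 0; 0 0 1]
T5·…·T1 = [-43/13 32/13 0; -18/13 15/26 0; 0 0 1]
T6·…·T1 = [-43/13 32/13 6; -18/13 15/26 -6; 0 0 1]
det M = 3/2; M⁻¹ = [5/13 -64/39 -158/13; 12/13 -86/39 -244/13; 0 0 1]
M⁻¹ · (413/26, -36/13)ᵀ = (-3/2, 2)ᵀ

p = (-3/2, 2)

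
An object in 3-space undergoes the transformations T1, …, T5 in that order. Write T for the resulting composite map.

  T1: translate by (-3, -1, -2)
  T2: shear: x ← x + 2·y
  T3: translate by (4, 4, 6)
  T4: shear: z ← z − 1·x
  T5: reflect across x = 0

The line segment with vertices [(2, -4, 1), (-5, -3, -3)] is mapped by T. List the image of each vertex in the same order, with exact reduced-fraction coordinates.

image vertices: (7, -1, 12), (12, 0, 13)

T1 translate by (-3, -1, -2): (2, -4, 1) → (-1, -5, -1); (-5, -3, -3) → (-8, -4, -5)
T2 shear: x ← x + 2·y: (-1, -5, -1) → (-11, -5, -1); (-8, -4, -5) → (-16, -4, -5)
T3 translate by (4, 4, 6): (-11, -5, -1) → (-7, -1, 5); (-16, -4, -5) → (-12, 0, 1)
T4 shear: z ← z − 1·x: (-7, -1, 5) → (-7, -1, 12); (-12, 0, 1) → (-12, 0, 13)
T5 reflect across x = 0: (-7, -1, 12) → (7, -1, 12); (-12, 0, 13) → (12, 0, 13)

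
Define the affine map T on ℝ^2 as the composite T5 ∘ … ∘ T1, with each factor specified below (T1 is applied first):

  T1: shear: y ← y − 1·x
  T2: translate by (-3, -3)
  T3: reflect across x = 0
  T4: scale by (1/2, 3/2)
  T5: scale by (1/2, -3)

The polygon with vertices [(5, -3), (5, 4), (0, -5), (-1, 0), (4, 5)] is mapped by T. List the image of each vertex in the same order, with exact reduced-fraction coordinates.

T1 shear: y ← y − 1·x: (5, -3) → (5, -8); (5, 4) → (5, -1); (0, -5) → (0, -5); (-1, 0) → (-1, 1); (4, 5) → (4, 1)
T2 translate by (-3, -3): (5, -8) → (2, -11); (5, -1) → (2, -4); (0, -5) → (-3, -8); (-1, 1) → (-4, -2); (4, 1) → (1, -2)
T3 reflect across x = 0: (2, -11) → (-2, -11); (2, -4) → (-2, -4); (-3, -8) → (3, -8); (-4, -2) → (4, -2); (1, -2) → (-1, -2)
T4 scale by (1/2, 3/2): (-2, -11) → (-1, -33/2); (-2, -4) → (-1, -6); (3, -8) → (3/2, -12); (4, -2) → (2, -3); (-1, -2) → (-1/2, -3)
T5 scale by (1/2, -3): (-1, -33/2) → (-1/2, 99/2); (-1, -6) → (-1/2, 18); (3/2, -12) → (3/4, 36); (2, -3) → (1, 9); (-1/2, -3) → (-1/4, 9)

image vertices: (-1/2, 99/2), (-1/2, 18), (3/4, 36), (1, 9), (-1/4, 9)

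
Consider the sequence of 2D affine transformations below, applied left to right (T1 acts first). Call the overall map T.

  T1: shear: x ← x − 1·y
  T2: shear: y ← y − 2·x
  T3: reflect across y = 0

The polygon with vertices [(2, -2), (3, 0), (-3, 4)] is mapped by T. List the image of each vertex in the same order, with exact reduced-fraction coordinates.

image vertices: (4, 10), (3, 6), (-7, -18)

T1 shear: x ← x − 1·y: (2, -2) → (4, -2); (3, 0) → (3, 0); (-3, 4) → (-7, 4)
T2 shear: y ← y − 2·x: (4, -2) → (4, -10); (3, 0) → (3, -6); (-7, 4) → (-7, 18)
T3 reflect across y = 0: (4, -10) → (4, 10); (3, -6) → (3, 6); (-7, 18) → (-7, -18)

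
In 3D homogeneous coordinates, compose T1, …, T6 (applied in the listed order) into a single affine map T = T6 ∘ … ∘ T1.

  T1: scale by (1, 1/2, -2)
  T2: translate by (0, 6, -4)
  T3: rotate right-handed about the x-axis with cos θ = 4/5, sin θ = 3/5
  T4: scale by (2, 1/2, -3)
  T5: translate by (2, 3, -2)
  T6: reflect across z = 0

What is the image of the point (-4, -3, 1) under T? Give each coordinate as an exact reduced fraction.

T(p) = (-6, 33/5, -43/10)

T1 scale by (1, 1/2, -2): (-4, -3, 1) → (-4, -3/2, -2)
T2 translate by (0, 6, -4): (-4, -3/2, -2) → (-4, 9/2, -6)
T3 rotate right-handed about the x-axis with cos θ = 4/5, sin θ = 3/5: (-4, 9/2, -6) → (-4, 36/5, -21/10)
T4 scale by (2, 1/2, -3): (-4, 36/5, -21/10) → (-8, 18/5, 63/10)
T5 translate by (2, 3, -2): (-8, 18/5, 63/10) → (-6, 33/5, 43/10)
T6 reflect across z = 0: (-6, 33/5, 43/10) → (-6, 33/5, -43/10)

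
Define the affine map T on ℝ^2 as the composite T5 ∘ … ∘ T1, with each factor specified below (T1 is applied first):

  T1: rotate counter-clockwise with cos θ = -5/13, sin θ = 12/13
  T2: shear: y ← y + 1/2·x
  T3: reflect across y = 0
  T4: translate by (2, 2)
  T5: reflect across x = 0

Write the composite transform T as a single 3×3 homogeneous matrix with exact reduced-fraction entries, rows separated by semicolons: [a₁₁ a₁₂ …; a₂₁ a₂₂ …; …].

T1 = [-5/13 -12/13 0; 12/13 -5/13 0; 0 0 1]
T2·T1 = [-5/13 -12/13 0; 19/26 -11/13 0; 0 0 1]
T3·…·T1 = [-5/13 -12/13 0; -19/26 11/13 0; 0 0 1]
T4·…·T1 = [-5/13 -12/13 2; -19/26 11/13 2; 0 0 1]
T5·…·T1 = [5/13 12/13 -2; -19/26 11/13 2; 0 0 1]

T = [5/13 12/13 -2; -19/26 11/13 2; 0 0 1]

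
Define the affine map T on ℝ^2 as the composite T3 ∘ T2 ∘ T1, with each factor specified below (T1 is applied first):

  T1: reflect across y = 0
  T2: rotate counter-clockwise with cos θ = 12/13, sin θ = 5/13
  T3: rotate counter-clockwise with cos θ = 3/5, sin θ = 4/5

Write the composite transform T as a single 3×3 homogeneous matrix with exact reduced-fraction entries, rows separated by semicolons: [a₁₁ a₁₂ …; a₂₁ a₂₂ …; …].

T1 = [1 0 0; 0 -1 0; 0 0 1]
T2·T1 = [12/13 5/13 0; 5/13 -12/13 0; 0 0 1]
T3·…·T1 = [16/65 63/65 0; 63/65 -16/65 0; 0 0 1]

T = [16/65 63/65 0; 63/65 -16/65 0; 0 0 1]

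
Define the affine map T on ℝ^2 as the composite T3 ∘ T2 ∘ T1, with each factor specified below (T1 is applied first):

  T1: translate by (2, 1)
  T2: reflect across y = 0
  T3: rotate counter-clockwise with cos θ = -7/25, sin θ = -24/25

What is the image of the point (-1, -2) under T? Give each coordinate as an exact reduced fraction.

T1 translate by (2, 1): (-1, -2) → (1, -1)
T2 reflect across y = 0: (1, -1) → (1, 1)
T3 rotate counter-clockwise with cos θ = -7/25, sin θ = -24/25: (1, 1) → (17/25, -31/25)

T(p) = (17/25, -31/25)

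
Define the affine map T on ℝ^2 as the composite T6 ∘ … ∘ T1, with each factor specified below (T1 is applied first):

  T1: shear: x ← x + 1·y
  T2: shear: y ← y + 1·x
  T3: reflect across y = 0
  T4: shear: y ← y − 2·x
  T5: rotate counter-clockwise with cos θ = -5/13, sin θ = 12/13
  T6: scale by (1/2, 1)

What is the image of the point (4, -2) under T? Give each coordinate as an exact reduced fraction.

T(p) = (19/13, 44/13)

T1 shear: x ← x + 1·y: (4, -2) → (2, -2)
T2 shear: y ← y + 1·x: (2, -2) → (2, 0)
T3 reflect across y = 0: (2, 0) → (2, 0)
T4 shear: y ← y − 2·x: (2, 0) → (2, -4)
T5 rotate counter-clockwise with cos θ = -5/13, sin θ = 12/13: (2, -4) → (38/13, 44/13)
T6 scale by (1/2, 1): (38/13, 44/13) → (19/13, 44/13)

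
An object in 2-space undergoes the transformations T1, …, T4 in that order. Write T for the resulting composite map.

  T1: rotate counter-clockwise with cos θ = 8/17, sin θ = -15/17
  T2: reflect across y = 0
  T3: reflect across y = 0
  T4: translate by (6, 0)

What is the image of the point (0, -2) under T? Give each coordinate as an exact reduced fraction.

T(p) = (72/17, -16/17)

T1 rotate counter-clockwise with cos θ = 8/17, sin θ = -15/17: (0, -2) → (-30/17, -16/17)
T2 reflect across y = 0: (-30/17, -16/17) → (-30/17, 16/17)
T3 reflect across y = 0: (-30/17, 16/17) → (-30/17, -16/17)
T4 translate by (6, 0): (-30/17, -16/17) → (72/17, -16/17)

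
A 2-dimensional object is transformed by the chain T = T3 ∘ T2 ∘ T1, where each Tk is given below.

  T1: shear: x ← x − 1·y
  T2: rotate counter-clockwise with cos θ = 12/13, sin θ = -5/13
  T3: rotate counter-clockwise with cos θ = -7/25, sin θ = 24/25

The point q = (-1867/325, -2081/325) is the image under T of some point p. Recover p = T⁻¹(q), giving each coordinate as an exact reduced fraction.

p = (-2, 5)

T1 = [1 -1 0; 0 1 0; 0 0 1]
T2·T1 = [12/13 -7/13 0; -5/13 17/13 0; 0 0 1]
T3·…·T1 = [36/325 -359/325 0; 323/325 -287/325 0; 0 0 1]
det M = 1; M⁻¹ = [-287/325 359/325 0; -323/325 36/325 0; 0 0 1]
M⁻¹ · (-1867/325, -2081/325)ᵀ = (-2, 5)ᵀ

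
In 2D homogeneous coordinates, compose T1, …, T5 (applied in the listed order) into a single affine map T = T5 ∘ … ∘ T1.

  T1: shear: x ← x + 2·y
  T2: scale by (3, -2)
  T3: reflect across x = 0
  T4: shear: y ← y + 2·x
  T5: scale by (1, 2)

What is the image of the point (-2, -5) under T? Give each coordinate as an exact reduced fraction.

T1 shear: x ← x + 2·y: (-2, -5) → (-12, -5)
T2 scale by (3, -2): (-12, -5) → (-36, 10)
T3 reflect across x = 0: (-36, 10) → (36, 10)
T4 shear: y ← y + 2·x: (36, 10) → (36, 82)
T5 scale by (1, 2): (36, 82) → (36, 164)

T(p) = (36, 164)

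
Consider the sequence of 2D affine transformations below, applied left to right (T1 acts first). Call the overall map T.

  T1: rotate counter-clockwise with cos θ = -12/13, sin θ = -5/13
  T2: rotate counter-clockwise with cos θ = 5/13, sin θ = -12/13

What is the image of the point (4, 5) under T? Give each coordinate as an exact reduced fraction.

T(p) = (-1075/169, -124/169)

T1 rotate counter-clockwise with cos θ = -12/13, sin θ = -5/13: (4, 5) → (-23/13, -80/13)
T2 rotate counter-clockwise with cos θ = 5/13, sin θ = -12/13: (-23/13, -80/13) → (-1075/169, -124/169)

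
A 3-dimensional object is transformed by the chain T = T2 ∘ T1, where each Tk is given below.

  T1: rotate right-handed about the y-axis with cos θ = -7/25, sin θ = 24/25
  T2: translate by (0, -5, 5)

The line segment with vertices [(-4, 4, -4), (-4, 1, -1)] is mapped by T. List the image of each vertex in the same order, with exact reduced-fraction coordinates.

T1 rotate right-handed about the y-axis with cos θ = -7/25, sin θ = 24/25: (-4, 4, -4) → (-68/25, 4, 124/25); (-4, 1, -1) → (4/25, 1, 103/25)
T2 translate by (0, -5, 5): (-68/25, 4, 124/25) → (-68/25, -1, 249/25); (4/25, 1, 103/25) → (4/25, -4, 228/25)

image vertices: (-68/25, -1, 249/25), (4/25, -4, 228/25)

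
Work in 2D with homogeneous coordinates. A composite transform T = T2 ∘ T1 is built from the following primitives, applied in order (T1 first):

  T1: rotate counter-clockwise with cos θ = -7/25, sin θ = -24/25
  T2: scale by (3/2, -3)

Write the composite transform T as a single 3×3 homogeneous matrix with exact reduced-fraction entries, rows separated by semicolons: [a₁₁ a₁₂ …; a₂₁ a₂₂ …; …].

T = [-21/50 36/25 0; 72/25 21/25 0; 0 0 1]

T1 = [-7/25 24/25 0; -24/25 -7/25 0; 0 0 1]
T2·T1 = [-21/50 36/25 0; 72/25 21/25 0; 0 0 1]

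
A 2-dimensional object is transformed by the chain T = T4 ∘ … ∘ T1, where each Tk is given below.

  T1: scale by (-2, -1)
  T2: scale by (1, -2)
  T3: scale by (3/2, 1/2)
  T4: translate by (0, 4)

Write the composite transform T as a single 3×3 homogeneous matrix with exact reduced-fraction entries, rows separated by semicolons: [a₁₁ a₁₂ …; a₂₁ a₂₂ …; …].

T1 = [-2 0 0; 0 -1 0; 0 0 1]
T2·T1 = [-2 0 0; 0 2 0; 0 0 1]
T3·…·T1 = [-3 0 0; 0 1 0; 0 0 1]
T4·…·T1 = [-3 0 0; 0 1 4; 0 0 1]

T = [-3 0 0; 0 1 4; 0 0 1]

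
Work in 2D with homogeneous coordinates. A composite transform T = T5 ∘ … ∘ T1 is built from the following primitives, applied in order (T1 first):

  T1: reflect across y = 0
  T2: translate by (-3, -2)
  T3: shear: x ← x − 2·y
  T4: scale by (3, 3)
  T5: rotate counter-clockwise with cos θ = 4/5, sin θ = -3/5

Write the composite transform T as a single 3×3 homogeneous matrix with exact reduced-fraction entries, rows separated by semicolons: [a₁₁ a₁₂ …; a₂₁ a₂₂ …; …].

T = [12/5 3 -6/5; -9/5 -6 -33/5; 0 0 1]

T1 = [1 0 0; 0 -1 0; 0 0 1]
T2·T1 = [1 0 -3; 0 -1 -2; 0 0 1]
T3·…·T1 = [1 2 1; 0 -1 -2; 0 0 1]
T4·…·T1 = [3 6 3; 0 -3 -6; 0 0 1]
T5·…·T1 = [12/5 3 -6/5; -9/5 -6 -33/5; 0 0 1]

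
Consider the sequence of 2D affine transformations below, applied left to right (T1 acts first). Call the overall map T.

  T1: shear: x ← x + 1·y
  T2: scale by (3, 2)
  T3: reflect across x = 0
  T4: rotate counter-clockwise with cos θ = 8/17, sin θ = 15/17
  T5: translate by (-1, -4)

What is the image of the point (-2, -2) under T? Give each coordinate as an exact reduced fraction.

T1 shear: x ← x + 1·y: (-2, -2) → (-4, -2)
T2 scale by (3, 2): (-4, -2) → (-12, -4)
T3 reflect across x = 0: (-12, -4) → (12, -4)
T4 rotate counter-clockwise with cos θ = 8/17, sin θ = 15/17: (12, -4) → (156/17, 148/17)
T5 translate by (-1, -4): (156/17, 148/17) → (139/17, 80/17)

T(p) = (139/17, 80/17)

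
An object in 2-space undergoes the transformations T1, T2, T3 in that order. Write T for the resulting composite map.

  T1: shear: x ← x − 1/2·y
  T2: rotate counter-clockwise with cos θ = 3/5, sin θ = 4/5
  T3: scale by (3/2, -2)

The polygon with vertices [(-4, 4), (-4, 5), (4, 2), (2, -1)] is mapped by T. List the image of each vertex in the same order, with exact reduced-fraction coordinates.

T1 shear: x ← x − 1/2·y: (-4, 4) → (-6, 4); (-4, 5) → (-13/2, 5); (4, 2) → (3, 2); (2, -1) → (5/2, -1)
T2 rotate counter-clockwise with cos θ = 3/5, sin θ = 4/5: (-6, 4) → (-34/5, -12/5); (-13/2, 5) → (-79/10, -11/5); (3, 2) → (1/5, 18/5); (5/2, -1) → (23/10, 7/5)
T3 scale by (3/2, -2): (-34/5, -12/5) → (-51/5, 24/5); (-79/10, -11/5) → (-237/20, 22/5); (1/5, 18/5) → (3/10, -36/5); (23/10, 7/5) → (69/20, -14/5)

image vertices: (-51/5, 24/5), (-237/20, 22/5), (3/10, -36/5), (69/20, -14/5)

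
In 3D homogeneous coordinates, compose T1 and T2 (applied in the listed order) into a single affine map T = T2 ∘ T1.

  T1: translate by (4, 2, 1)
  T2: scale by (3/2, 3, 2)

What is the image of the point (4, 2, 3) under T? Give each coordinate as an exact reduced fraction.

T(p) = (12, 12, 8)

T1 translate by (4, 2, 1): (4, 2, 3) → (8, 4, 4)
T2 scale by (3/2, 3, 2): (8, 4, 4) → (12, 12, 8)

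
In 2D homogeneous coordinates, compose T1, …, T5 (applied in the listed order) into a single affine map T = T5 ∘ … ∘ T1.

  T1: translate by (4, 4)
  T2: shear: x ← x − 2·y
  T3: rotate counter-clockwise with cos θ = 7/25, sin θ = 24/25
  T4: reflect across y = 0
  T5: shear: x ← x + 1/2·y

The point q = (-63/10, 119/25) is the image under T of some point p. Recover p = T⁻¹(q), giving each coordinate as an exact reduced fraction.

T1 = [1 0 4; 0 1 4; 0 0 1]
T2·T1 = [1 -2 -4; 0 1 4; 0 0 1]
T3·…·T1 = [7/25 -38/25 -124/25; 24/25 -41/25 -68/25; 0 0 1]
T4·…·T1 = [7/25 -38/25 -124/25; -24/25 41/25 68/25; 0 0 1]
T5·…·T1 = [-1/5 -7/10 -18/5; -24/25 41/25 68/25; 0 0 1]
det M = -1; M⁻¹ = [-41/25 -7/10 -4; -24/25 1/5 -4; 0 0 1]
M⁻¹ · (-63/10, 119/25)ᵀ = (3, 3)ᵀ

p = (3, 3)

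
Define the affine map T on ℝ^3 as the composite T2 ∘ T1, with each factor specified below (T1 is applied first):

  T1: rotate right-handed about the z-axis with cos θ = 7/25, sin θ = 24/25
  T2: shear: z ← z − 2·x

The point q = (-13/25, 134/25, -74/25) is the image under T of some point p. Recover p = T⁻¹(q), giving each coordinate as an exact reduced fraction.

p = (5, 2, -4)

T1 = [7/25 -24/25 0 0; 24/25 7/25 0 0; 0 0 1 0; 0 0 0 1]
T2·T1 = [7/25 -24/25 0 0; 24/25 7/25 0 0; -14/25 48/25 1 0; 0 0 0 1]
det M = 1; M⁻¹ = [7/25 24/25 0 0; -24/25 7/25 0 0; 2 0 1 0; 0 0 0 1]
M⁻¹ · (-13/25, 134/25, -74/25)ᵀ = (5, 2, -4)ᵀ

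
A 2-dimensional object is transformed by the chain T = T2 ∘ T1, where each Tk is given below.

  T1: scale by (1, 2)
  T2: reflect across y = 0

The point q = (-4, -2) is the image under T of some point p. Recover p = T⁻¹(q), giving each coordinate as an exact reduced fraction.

p = (-4, 1)

T1 = [1 0 0; 0 2 0; 0 0 1]
T2·T1 = [1 0 0; 0 -2 0; 0 0 1]
det M = -2; M⁻¹ = [1 0 0; 0 -1/2 0; 0 0 1]
M⁻¹ · (-4, -2)ᵀ = (-4, 1)ᵀ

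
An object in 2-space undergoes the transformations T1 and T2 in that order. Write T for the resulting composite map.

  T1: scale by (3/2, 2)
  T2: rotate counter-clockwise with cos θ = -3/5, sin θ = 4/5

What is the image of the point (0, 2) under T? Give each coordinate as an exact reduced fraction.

T(p) = (-16/5, -12/5)

T1 scale by (3/2, 2): (0, 2) → (0, 4)
T2 rotate counter-clockwise with cos θ = -3/5, sin θ = 4/5: (0, 4) → (-16/5, -12/5)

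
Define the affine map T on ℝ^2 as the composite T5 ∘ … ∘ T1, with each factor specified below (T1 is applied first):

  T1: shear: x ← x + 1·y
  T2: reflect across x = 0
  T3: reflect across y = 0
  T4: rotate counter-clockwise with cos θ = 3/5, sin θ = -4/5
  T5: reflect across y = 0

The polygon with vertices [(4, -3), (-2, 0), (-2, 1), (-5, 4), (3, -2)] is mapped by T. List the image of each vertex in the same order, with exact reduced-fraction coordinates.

image vertices: (9/5, -13/5), (6/5, 8/5), (-1/5, 7/5), (-13/5, 16/5), (1, -2)

T1 shear: x ← x + 1·y: (4, -3) → (1, -3); (-2, 0) → (-2, 0); (-2, 1) → (-1, 1); (-5, 4) → (-1, 4); (3, -2) → (1, -2)
T2 reflect across x = 0: (1, -3) → (-1, -3); (-2, 0) → (2, 0); (-1, 1) → (1, 1); (-1, 4) → (1, 4); (1, -2) → (-1, -2)
T3 reflect across y = 0: (-1, -3) → (-1, 3); (2, 0) → (2, 0); (1, 1) → (1, -1); (1, 4) → (1, -4); (-1, -2) → (-1, 2)
T4 rotate counter-clockwise with cos θ = 3/5, sin θ = -4/5: (-1, 3) → (9/5, 13/5); (2, 0) → (6/5, -8/5); (1, -1) → (-1/5, -7/5); (1, -4) → (-13/5, -16/5); (-1, 2) → (1, 2)
T5 reflect across y = 0: (9/5, 13/5) → (9/5, -13/5); (6/5, -8/5) → (6/5, 8/5); (-1/5, -7/5) → (-1/5, 7/5); (-13/5, -16/5) → (-13/5, 16/5); (1, 2) → (1, -2)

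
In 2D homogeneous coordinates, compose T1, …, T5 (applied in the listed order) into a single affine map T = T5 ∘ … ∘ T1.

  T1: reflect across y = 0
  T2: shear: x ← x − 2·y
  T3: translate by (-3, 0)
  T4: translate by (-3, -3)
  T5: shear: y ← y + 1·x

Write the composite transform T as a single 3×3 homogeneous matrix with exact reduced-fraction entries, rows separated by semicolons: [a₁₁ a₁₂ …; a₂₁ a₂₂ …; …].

T1 = [1 0 0; 0 -1 0; 0 0 1]
T2·T1 = [1 2 0; 0 -1 0; 0 0 1]
T3·…·T1 = [1 2 -3; 0 -1 0; 0 0 1]
T4·…·T1 = [1 2 -6; 0 -1 -3; 0 0 1]
T5·…·T1 = [1 2 -6; 1 1 -9; 0 0 1]

T = [1 2 -6; 1 1 -9; 0 0 1]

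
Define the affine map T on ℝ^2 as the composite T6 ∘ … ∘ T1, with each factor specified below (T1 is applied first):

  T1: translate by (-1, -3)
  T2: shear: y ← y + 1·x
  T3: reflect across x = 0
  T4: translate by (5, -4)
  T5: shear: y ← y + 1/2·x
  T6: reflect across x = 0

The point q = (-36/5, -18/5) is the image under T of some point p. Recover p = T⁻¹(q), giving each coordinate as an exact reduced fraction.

T1 = [1 0 -1; 0 1 -3; 0 0 1]
T2·T1 = [1 0 -1; 1 1 -4; 0 0 1]
T3·…·T1 = [-1 0 1; 1 1 -4; 0 0 1]
T4·…·T1 = [-1 0 6; 1 1 -8; 0 0 1]
T5·…·T1 = [-1 0 6; 1/2 1 -5; 0 0 1]
T6·…·T1 = [1 0 -6; 1/2 1 -5; 0 0 1]
det M = 1; M⁻¹ = [1 0 6; -1/2 1 2; 0 0 1]
M⁻¹ · (-36/5, -18/5)ᵀ = (-6/5, 2)ᵀ

p = (-6/5, 2)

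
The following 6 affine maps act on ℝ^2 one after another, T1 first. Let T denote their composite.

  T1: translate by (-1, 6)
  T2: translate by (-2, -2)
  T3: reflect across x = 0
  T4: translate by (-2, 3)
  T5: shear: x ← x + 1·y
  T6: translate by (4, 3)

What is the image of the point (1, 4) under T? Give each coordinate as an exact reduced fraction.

T(p) = (15, 14)

T1 translate by (-1, 6): (1, 4) → (0, 10)
T2 translate by (-2, -2): (0, 10) → (-2, 8)
T3 reflect across x = 0: (-2, 8) → (2, 8)
T4 translate by (-2, 3): (2, 8) → (0, 11)
T5 shear: x ← x + 1·y: (0, 11) → (11, 11)
T6 translate by (4, 3): (11, 11) → (15, 14)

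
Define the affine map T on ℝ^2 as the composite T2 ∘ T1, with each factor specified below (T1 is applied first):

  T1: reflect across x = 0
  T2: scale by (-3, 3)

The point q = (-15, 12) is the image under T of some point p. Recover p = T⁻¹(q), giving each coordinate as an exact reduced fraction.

T1 = [-1 0 0; 0 1 0; 0 0 1]
T2·T1 = [3 0 0; 0 3 0; 0 0 1]
det M = 9; M⁻¹ = [1/3 0 0; 0 1/3 0; 0 0 1]
M⁻¹ · (-15, 12)ᵀ = (-5, 4)ᵀ

p = (-5, 4)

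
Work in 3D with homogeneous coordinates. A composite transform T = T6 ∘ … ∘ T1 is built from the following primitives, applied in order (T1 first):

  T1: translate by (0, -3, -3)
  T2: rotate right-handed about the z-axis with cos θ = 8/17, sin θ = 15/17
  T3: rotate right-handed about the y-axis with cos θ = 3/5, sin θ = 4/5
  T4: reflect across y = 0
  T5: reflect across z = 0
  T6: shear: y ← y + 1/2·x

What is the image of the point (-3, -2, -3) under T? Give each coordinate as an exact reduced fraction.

T(p) = (-3, 7/2, 6)

T1 translate by (0, -3, -3): (-3, -2, -3) → (-3, -5, -6)
T2 rotate right-handed about the z-axis with cos θ = 8/17, sin θ = 15/17: (-3, -5, -6) → (3, -5, -6)
T3 rotate right-handed about the y-axis with cos θ = 3/5, sin θ = 4/5: (3, -5, -6) → (-3, -5, -6)
T4 reflect across y = 0: (-3, -5, -6) → (-3, 5, -6)
T5 reflect across z = 0: (-3, 5, -6) → (-3, 5, 6)
T6 shear: y ← y + 1/2·x: (-3, 5, 6) → (-3, 7/2, 6)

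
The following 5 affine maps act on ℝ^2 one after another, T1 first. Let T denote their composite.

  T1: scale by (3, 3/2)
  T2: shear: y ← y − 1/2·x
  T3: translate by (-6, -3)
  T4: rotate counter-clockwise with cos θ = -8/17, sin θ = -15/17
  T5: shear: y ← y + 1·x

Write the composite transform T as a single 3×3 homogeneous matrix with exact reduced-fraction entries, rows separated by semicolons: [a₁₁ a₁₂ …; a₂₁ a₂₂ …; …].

T1 = [3 0 0; 0 3/2 0; 0 0 1]
T2·T1 = [3 0 0; -3/2 3/2 0; 0 0 1]
T3·…·T1 = [3 0 -6; -3/2 3/2 -3; 0 0 1]
T4·…·T1 = [-93/34 45/34 3/17; -33/17 -12/17 114/17; 0 0 1]
T5·…·T1 = [-93/34 45/34 3/17; -159/34 21/34 117/17; 0 0 1]

T = [-93/34 45/34 3/17; -159/34 21/34 117/17; 0 0 1]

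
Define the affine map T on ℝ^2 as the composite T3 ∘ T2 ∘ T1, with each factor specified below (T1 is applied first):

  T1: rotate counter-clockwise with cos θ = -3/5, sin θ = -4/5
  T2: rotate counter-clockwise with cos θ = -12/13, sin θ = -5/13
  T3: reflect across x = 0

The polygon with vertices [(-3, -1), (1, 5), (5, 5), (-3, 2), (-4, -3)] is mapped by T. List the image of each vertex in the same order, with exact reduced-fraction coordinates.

T1 rotate counter-clockwise with cos θ = -3/5, sin θ = -4/5: (-3, -1) → (1, 3); (1, 5) → (17/5, -19/5); (5, 5) → (1, -7); (-3, 2) → (17/5, 6/5); (-4, -3) → (0, 5)
T2 rotate counter-clockwise with cos θ = -12/13, sin θ = -5/13: (1, 3) → (3/13, -41/13); (17/5, -19/5) → (-23/5, 11/5); (1, -7) → (-47/13, 79/13); (17/5, 6/5) → (-174/65, -157/65); (0, 5) → (25/13, -60/13)
T3 reflect across x = 0: (3/13, -41/13) → (-3/13, -41/13); (-23/5, 11/5) → (23/5, 11/5); (-47/13, 79/13) → (47/13, 79/13); (-174/65, -157/65) → (174/65, -157/65); (25/13, -60/13) → (-25/13, -60/13)

image vertices: (-3/13, -41/13), (23/5, 11/5), (47/13, 79/13), (174/65, -157/65), (-25/13, -60/13)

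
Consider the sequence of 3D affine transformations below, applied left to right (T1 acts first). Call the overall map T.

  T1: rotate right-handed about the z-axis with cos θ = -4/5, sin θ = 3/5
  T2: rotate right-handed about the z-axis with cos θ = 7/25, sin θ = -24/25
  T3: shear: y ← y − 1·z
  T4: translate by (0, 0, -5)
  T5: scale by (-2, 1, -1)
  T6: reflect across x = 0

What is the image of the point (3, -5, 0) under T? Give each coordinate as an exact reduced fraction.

T(p) = (1434/125, 131/125, 5)

T1 rotate right-handed about the z-axis with cos θ = -4/5, sin θ = 3/5: (3, -5, 0) → (3/5, 29/5, 0)
T2 rotate right-handed about the z-axis with cos θ = 7/25, sin θ = -24/25: (3/5, 29/5, 0) → (717/125, 131/125, 0)
T3 shear: y ← y − 1·z: (717/125, 131/125, 0) → (717/125, 131/125, 0)
T4 translate by (0, 0, -5): (717/125, 131/125, 0) → (717/125, 131/125, -5)
T5 scale by (-2, 1, -1): (717/125, 131/125, -5) → (-1434/125, 131/125, 5)
T6 reflect across x = 0: (-1434/125, 131/125, 5) → (1434/125, 131/125, 5)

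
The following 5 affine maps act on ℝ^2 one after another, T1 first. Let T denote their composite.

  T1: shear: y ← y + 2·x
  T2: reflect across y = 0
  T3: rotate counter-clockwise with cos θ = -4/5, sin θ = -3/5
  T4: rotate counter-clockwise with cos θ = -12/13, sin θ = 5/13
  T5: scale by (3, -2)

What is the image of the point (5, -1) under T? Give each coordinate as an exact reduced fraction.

T1 shear: y ← y + 2·x: (5, -1) → (5, 9)
T2 reflect across y = 0: (5, 9) → (5, -9)
T3 rotate counter-clockwise with cos θ = -4/5, sin θ = -3/5: (5, -9) → (-47/5, 21/5)
T4 rotate counter-clockwise with cos θ = -12/13, sin θ = 5/13: (-47/5, 21/5) → (459/65, -487/65)
T5 scale by (3, -2): (459/65, -487/65) → (1377/65, 974/65)

T(p) = (1377/65, 974/65)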